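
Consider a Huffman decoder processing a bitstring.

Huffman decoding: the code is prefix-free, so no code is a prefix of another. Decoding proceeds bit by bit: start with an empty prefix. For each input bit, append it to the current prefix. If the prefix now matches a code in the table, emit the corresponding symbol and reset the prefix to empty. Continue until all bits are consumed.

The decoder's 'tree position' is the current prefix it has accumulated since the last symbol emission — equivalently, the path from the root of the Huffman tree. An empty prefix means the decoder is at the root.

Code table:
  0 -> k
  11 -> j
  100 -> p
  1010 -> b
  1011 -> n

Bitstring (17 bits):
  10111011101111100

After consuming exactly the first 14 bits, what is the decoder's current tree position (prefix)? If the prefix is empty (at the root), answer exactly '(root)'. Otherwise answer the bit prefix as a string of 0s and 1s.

Answer: (root)

Derivation:
Bit 0: prefix='1' (no match yet)
Bit 1: prefix='10' (no match yet)
Bit 2: prefix='101' (no match yet)
Bit 3: prefix='1011' -> emit 'n', reset
Bit 4: prefix='1' (no match yet)
Bit 5: prefix='10' (no match yet)
Bit 6: prefix='101' (no match yet)
Bit 7: prefix='1011' -> emit 'n', reset
Bit 8: prefix='1' (no match yet)
Bit 9: prefix='10' (no match yet)
Bit 10: prefix='101' (no match yet)
Bit 11: prefix='1011' -> emit 'n', reset
Bit 12: prefix='1' (no match yet)
Bit 13: prefix='11' -> emit 'j', reset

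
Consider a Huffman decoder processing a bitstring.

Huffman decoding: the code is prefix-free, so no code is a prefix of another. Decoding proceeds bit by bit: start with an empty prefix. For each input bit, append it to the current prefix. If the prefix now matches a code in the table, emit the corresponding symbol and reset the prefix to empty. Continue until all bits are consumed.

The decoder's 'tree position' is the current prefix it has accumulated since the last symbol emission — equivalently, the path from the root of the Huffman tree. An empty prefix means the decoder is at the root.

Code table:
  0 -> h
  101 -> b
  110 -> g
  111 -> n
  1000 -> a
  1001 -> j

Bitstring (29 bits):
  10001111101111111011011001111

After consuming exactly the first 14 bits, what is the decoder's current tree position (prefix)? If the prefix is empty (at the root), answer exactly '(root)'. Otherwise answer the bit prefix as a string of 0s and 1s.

Answer: 1

Derivation:
Bit 0: prefix='1' (no match yet)
Bit 1: prefix='10' (no match yet)
Bit 2: prefix='100' (no match yet)
Bit 3: prefix='1000' -> emit 'a', reset
Bit 4: prefix='1' (no match yet)
Bit 5: prefix='11' (no match yet)
Bit 6: prefix='111' -> emit 'n', reset
Bit 7: prefix='1' (no match yet)
Bit 8: prefix='11' (no match yet)
Bit 9: prefix='110' -> emit 'g', reset
Bit 10: prefix='1' (no match yet)
Bit 11: prefix='11' (no match yet)
Bit 12: prefix='111' -> emit 'n', reset
Bit 13: prefix='1' (no match yet)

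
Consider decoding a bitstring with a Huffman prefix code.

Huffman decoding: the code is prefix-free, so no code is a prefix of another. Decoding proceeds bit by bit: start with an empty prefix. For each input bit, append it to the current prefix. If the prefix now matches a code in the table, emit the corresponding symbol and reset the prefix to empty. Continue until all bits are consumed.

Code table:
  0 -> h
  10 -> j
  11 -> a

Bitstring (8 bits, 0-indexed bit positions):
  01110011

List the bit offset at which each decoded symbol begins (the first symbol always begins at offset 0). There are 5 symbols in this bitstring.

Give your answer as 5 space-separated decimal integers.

Bit 0: prefix='0' -> emit 'h', reset
Bit 1: prefix='1' (no match yet)
Bit 2: prefix='11' -> emit 'a', reset
Bit 3: prefix='1' (no match yet)
Bit 4: prefix='10' -> emit 'j', reset
Bit 5: prefix='0' -> emit 'h', reset
Bit 6: prefix='1' (no match yet)
Bit 7: prefix='11' -> emit 'a', reset

Answer: 0 1 3 5 6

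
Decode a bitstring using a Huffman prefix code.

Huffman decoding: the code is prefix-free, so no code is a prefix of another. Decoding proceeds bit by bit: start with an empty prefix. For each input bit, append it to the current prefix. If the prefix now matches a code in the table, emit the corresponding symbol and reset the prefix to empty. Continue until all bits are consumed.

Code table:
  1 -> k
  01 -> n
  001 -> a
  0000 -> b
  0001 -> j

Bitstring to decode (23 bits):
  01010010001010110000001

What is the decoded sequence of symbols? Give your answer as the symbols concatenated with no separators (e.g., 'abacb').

Bit 0: prefix='0' (no match yet)
Bit 1: prefix='01' -> emit 'n', reset
Bit 2: prefix='0' (no match yet)
Bit 3: prefix='01' -> emit 'n', reset
Bit 4: prefix='0' (no match yet)
Bit 5: prefix='00' (no match yet)
Bit 6: prefix='001' -> emit 'a', reset
Bit 7: prefix='0' (no match yet)
Bit 8: prefix='00' (no match yet)
Bit 9: prefix='000' (no match yet)
Bit 10: prefix='0001' -> emit 'j', reset
Bit 11: prefix='0' (no match yet)
Bit 12: prefix='01' -> emit 'n', reset
Bit 13: prefix='0' (no match yet)
Bit 14: prefix='01' -> emit 'n', reset
Bit 15: prefix='1' -> emit 'k', reset
Bit 16: prefix='0' (no match yet)
Bit 17: prefix='00' (no match yet)
Bit 18: prefix='000' (no match yet)
Bit 19: prefix='0000' -> emit 'b', reset
Bit 20: prefix='0' (no match yet)
Bit 21: prefix='00' (no match yet)
Bit 22: prefix='001' -> emit 'a', reset

Answer: nnajnnkba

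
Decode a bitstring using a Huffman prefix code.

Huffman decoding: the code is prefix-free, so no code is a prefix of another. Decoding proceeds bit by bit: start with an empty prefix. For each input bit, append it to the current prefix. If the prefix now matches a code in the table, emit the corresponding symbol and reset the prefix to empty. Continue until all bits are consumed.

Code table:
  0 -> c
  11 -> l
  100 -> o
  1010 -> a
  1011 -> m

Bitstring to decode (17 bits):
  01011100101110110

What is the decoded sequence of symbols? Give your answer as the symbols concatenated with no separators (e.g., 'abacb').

Answer: cmommc

Derivation:
Bit 0: prefix='0' -> emit 'c', reset
Bit 1: prefix='1' (no match yet)
Bit 2: prefix='10' (no match yet)
Bit 3: prefix='101' (no match yet)
Bit 4: prefix='1011' -> emit 'm', reset
Bit 5: prefix='1' (no match yet)
Bit 6: prefix='10' (no match yet)
Bit 7: prefix='100' -> emit 'o', reset
Bit 8: prefix='1' (no match yet)
Bit 9: prefix='10' (no match yet)
Bit 10: prefix='101' (no match yet)
Bit 11: prefix='1011' -> emit 'm', reset
Bit 12: prefix='1' (no match yet)
Bit 13: prefix='10' (no match yet)
Bit 14: prefix='101' (no match yet)
Bit 15: prefix='1011' -> emit 'm', reset
Bit 16: prefix='0' -> emit 'c', reset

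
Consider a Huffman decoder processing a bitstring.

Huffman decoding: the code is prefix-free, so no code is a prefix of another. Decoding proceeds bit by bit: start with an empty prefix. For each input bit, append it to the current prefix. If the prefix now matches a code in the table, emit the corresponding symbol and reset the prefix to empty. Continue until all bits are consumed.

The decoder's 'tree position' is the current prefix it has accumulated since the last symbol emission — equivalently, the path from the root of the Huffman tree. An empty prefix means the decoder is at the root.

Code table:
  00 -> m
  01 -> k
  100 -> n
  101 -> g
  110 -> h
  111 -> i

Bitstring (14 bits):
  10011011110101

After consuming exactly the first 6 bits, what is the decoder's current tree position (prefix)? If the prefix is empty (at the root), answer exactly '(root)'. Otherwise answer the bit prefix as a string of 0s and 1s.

Bit 0: prefix='1' (no match yet)
Bit 1: prefix='10' (no match yet)
Bit 2: prefix='100' -> emit 'n', reset
Bit 3: prefix='1' (no match yet)
Bit 4: prefix='11' (no match yet)
Bit 5: prefix='110' -> emit 'h', reset

Answer: (root)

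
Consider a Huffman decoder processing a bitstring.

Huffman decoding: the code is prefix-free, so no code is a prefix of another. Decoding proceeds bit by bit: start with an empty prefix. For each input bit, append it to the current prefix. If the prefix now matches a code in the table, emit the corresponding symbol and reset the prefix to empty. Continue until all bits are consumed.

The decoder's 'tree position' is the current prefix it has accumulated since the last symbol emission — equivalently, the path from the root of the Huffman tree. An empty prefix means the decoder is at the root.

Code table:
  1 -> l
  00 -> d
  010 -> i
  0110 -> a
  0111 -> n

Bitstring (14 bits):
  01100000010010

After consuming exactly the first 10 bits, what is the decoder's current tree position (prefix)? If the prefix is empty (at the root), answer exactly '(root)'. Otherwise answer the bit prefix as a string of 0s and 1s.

Answer: 01

Derivation:
Bit 0: prefix='0' (no match yet)
Bit 1: prefix='01' (no match yet)
Bit 2: prefix='011' (no match yet)
Bit 3: prefix='0110' -> emit 'a', reset
Bit 4: prefix='0' (no match yet)
Bit 5: prefix='00' -> emit 'd', reset
Bit 6: prefix='0' (no match yet)
Bit 7: prefix='00' -> emit 'd', reset
Bit 8: prefix='0' (no match yet)
Bit 9: prefix='01' (no match yet)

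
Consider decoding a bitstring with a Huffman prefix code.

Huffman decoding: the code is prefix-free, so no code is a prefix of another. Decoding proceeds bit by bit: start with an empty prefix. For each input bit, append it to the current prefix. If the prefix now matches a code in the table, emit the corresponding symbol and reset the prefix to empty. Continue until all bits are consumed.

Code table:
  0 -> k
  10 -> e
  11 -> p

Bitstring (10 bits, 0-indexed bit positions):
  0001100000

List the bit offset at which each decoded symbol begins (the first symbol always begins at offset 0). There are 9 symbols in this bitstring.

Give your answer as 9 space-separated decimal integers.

Answer: 0 1 2 3 5 6 7 8 9

Derivation:
Bit 0: prefix='0' -> emit 'k', reset
Bit 1: prefix='0' -> emit 'k', reset
Bit 2: prefix='0' -> emit 'k', reset
Bit 3: prefix='1' (no match yet)
Bit 4: prefix='11' -> emit 'p', reset
Bit 5: prefix='0' -> emit 'k', reset
Bit 6: prefix='0' -> emit 'k', reset
Bit 7: prefix='0' -> emit 'k', reset
Bit 8: prefix='0' -> emit 'k', reset
Bit 9: prefix='0' -> emit 'k', reset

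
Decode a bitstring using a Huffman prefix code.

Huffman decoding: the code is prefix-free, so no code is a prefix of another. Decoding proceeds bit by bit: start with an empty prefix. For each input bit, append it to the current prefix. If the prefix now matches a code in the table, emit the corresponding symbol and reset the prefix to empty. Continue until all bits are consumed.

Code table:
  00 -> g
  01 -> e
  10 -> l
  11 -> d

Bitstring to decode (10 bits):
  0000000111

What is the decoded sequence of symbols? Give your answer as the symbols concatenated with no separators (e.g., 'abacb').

Bit 0: prefix='0' (no match yet)
Bit 1: prefix='00' -> emit 'g', reset
Bit 2: prefix='0' (no match yet)
Bit 3: prefix='00' -> emit 'g', reset
Bit 4: prefix='0' (no match yet)
Bit 5: prefix='00' -> emit 'g', reset
Bit 6: prefix='0' (no match yet)
Bit 7: prefix='01' -> emit 'e', reset
Bit 8: prefix='1' (no match yet)
Bit 9: prefix='11' -> emit 'd', reset

Answer: ggged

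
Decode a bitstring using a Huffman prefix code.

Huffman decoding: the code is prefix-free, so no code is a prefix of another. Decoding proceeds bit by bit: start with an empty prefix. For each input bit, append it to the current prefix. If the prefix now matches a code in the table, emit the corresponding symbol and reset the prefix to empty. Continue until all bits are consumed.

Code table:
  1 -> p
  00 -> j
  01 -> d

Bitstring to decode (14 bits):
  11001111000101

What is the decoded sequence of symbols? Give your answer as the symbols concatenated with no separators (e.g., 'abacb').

Answer: ppjppppjdd

Derivation:
Bit 0: prefix='1' -> emit 'p', reset
Bit 1: prefix='1' -> emit 'p', reset
Bit 2: prefix='0' (no match yet)
Bit 3: prefix='00' -> emit 'j', reset
Bit 4: prefix='1' -> emit 'p', reset
Bit 5: prefix='1' -> emit 'p', reset
Bit 6: prefix='1' -> emit 'p', reset
Bit 7: prefix='1' -> emit 'p', reset
Bit 8: prefix='0' (no match yet)
Bit 9: prefix='00' -> emit 'j', reset
Bit 10: prefix='0' (no match yet)
Bit 11: prefix='01' -> emit 'd', reset
Bit 12: prefix='0' (no match yet)
Bit 13: prefix='01' -> emit 'd', reset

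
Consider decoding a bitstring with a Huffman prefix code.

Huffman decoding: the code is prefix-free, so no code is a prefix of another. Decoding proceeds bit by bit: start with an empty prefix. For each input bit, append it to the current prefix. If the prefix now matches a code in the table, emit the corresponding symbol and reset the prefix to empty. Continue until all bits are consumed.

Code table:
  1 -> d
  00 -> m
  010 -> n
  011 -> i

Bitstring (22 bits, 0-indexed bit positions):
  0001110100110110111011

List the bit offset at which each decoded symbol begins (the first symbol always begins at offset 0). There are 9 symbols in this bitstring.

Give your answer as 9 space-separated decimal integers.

Answer: 0 2 5 6 9 12 15 18 19

Derivation:
Bit 0: prefix='0' (no match yet)
Bit 1: prefix='00' -> emit 'm', reset
Bit 2: prefix='0' (no match yet)
Bit 3: prefix='01' (no match yet)
Bit 4: prefix='011' -> emit 'i', reset
Bit 5: prefix='1' -> emit 'd', reset
Bit 6: prefix='0' (no match yet)
Bit 7: prefix='01' (no match yet)
Bit 8: prefix='010' -> emit 'n', reset
Bit 9: prefix='0' (no match yet)
Bit 10: prefix='01' (no match yet)
Bit 11: prefix='011' -> emit 'i', reset
Bit 12: prefix='0' (no match yet)
Bit 13: prefix='01' (no match yet)
Bit 14: prefix='011' -> emit 'i', reset
Bit 15: prefix='0' (no match yet)
Bit 16: prefix='01' (no match yet)
Bit 17: prefix='011' -> emit 'i', reset
Bit 18: prefix='1' -> emit 'd', reset
Bit 19: prefix='0' (no match yet)
Bit 20: prefix='01' (no match yet)
Bit 21: prefix='011' -> emit 'i', reset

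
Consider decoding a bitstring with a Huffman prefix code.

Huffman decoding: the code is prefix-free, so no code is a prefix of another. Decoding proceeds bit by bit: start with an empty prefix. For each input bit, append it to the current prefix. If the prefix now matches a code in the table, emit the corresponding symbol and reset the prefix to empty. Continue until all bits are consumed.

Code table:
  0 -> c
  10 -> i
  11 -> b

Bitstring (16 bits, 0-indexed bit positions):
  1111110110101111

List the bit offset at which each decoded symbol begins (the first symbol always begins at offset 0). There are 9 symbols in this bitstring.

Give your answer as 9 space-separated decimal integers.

Bit 0: prefix='1' (no match yet)
Bit 1: prefix='11' -> emit 'b', reset
Bit 2: prefix='1' (no match yet)
Bit 3: prefix='11' -> emit 'b', reset
Bit 4: prefix='1' (no match yet)
Bit 5: prefix='11' -> emit 'b', reset
Bit 6: prefix='0' -> emit 'c', reset
Bit 7: prefix='1' (no match yet)
Bit 8: prefix='11' -> emit 'b', reset
Bit 9: prefix='0' -> emit 'c', reset
Bit 10: prefix='1' (no match yet)
Bit 11: prefix='10' -> emit 'i', reset
Bit 12: prefix='1' (no match yet)
Bit 13: prefix='11' -> emit 'b', reset
Bit 14: prefix='1' (no match yet)
Bit 15: prefix='11' -> emit 'b', reset

Answer: 0 2 4 6 7 9 10 12 14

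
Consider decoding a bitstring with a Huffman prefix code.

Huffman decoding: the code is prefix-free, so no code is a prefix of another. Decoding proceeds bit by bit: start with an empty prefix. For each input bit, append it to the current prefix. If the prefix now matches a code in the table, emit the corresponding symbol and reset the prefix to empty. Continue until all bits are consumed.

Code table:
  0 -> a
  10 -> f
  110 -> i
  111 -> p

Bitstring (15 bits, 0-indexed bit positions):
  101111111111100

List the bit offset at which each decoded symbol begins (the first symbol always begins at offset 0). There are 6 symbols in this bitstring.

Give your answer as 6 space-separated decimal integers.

Bit 0: prefix='1' (no match yet)
Bit 1: prefix='10' -> emit 'f', reset
Bit 2: prefix='1' (no match yet)
Bit 3: prefix='11' (no match yet)
Bit 4: prefix='111' -> emit 'p', reset
Bit 5: prefix='1' (no match yet)
Bit 6: prefix='11' (no match yet)
Bit 7: prefix='111' -> emit 'p', reset
Bit 8: prefix='1' (no match yet)
Bit 9: prefix='11' (no match yet)
Bit 10: prefix='111' -> emit 'p', reset
Bit 11: prefix='1' (no match yet)
Bit 12: prefix='11' (no match yet)
Bit 13: prefix='110' -> emit 'i', reset
Bit 14: prefix='0' -> emit 'a', reset

Answer: 0 2 5 8 11 14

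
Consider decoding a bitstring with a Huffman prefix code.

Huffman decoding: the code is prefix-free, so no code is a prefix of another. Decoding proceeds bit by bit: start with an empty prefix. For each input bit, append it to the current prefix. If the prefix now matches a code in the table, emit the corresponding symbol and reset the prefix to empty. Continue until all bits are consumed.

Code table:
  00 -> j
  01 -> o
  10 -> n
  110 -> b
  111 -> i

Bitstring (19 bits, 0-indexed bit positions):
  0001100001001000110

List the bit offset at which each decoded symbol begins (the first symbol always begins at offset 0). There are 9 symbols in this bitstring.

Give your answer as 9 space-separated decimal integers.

Bit 0: prefix='0' (no match yet)
Bit 1: prefix='00' -> emit 'j', reset
Bit 2: prefix='0' (no match yet)
Bit 3: prefix='01' -> emit 'o', reset
Bit 4: prefix='1' (no match yet)
Bit 5: prefix='10' -> emit 'n', reset
Bit 6: prefix='0' (no match yet)
Bit 7: prefix='00' -> emit 'j', reset
Bit 8: prefix='0' (no match yet)
Bit 9: prefix='01' -> emit 'o', reset
Bit 10: prefix='0' (no match yet)
Bit 11: prefix='00' -> emit 'j', reset
Bit 12: prefix='1' (no match yet)
Bit 13: prefix='10' -> emit 'n', reset
Bit 14: prefix='0' (no match yet)
Bit 15: prefix='00' -> emit 'j', reset
Bit 16: prefix='1' (no match yet)
Bit 17: prefix='11' (no match yet)
Bit 18: prefix='110' -> emit 'b', reset

Answer: 0 2 4 6 8 10 12 14 16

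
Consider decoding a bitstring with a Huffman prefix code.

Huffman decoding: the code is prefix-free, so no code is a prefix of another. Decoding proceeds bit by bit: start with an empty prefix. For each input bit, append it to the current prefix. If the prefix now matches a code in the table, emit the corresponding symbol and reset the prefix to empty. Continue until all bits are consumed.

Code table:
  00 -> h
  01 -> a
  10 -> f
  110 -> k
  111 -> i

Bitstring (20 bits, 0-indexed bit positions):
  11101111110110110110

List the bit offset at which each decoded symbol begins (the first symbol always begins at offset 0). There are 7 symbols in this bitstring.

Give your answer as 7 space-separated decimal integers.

Answer: 0 3 5 8 11 14 17

Derivation:
Bit 0: prefix='1' (no match yet)
Bit 1: prefix='11' (no match yet)
Bit 2: prefix='111' -> emit 'i', reset
Bit 3: prefix='0' (no match yet)
Bit 4: prefix='01' -> emit 'a', reset
Bit 5: prefix='1' (no match yet)
Bit 6: prefix='11' (no match yet)
Bit 7: prefix='111' -> emit 'i', reset
Bit 8: prefix='1' (no match yet)
Bit 9: prefix='11' (no match yet)
Bit 10: prefix='110' -> emit 'k', reset
Bit 11: prefix='1' (no match yet)
Bit 12: prefix='11' (no match yet)
Bit 13: prefix='110' -> emit 'k', reset
Bit 14: prefix='1' (no match yet)
Bit 15: prefix='11' (no match yet)
Bit 16: prefix='110' -> emit 'k', reset
Bit 17: prefix='1' (no match yet)
Bit 18: prefix='11' (no match yet)
Bit 19: prefix='110' -> emit 'k', reset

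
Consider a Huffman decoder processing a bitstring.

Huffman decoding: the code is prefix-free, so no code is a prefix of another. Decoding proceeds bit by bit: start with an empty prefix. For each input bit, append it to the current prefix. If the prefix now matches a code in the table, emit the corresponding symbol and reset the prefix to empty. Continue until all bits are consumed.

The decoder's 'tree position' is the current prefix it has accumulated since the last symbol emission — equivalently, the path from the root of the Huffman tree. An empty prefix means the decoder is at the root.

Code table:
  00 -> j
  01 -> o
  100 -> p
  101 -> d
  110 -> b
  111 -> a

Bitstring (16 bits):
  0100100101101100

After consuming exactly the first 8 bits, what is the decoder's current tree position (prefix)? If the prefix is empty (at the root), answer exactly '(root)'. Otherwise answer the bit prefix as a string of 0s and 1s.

Bit 0: prefix='0' (no match yet)
Bit 1: prefix='01' -> emit 'o', reset
Bit 2: prefix='0' (no match yet)
Bit 3: prefix='00' -> emit 'j', reset
Bit 4: prefix='1' (no match yet)
Bit 5: prefix='10' (no match yet)
Bit 6: prefix='100' -> emit 'p', reset
Bit 7: prefix='1' (no match yet)

Answer: 1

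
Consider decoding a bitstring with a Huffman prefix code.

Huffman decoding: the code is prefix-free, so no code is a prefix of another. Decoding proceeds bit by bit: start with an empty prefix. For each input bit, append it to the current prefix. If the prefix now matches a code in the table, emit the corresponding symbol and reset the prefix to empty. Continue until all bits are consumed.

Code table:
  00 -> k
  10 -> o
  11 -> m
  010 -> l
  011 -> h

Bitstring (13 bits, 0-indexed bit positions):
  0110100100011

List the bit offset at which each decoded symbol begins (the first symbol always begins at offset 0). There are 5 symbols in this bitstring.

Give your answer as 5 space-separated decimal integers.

Answer: 0 3 6 9 11

Derivation:
Bit 0: prefix='0' (no match yet)
Bit 1: prefix='01' (no match yet)
Bit 2: prefix='011' -> emit 'h', reset
Bit 3: prefix='0' (no match yet)
Bit 4: prefix='01' (no match yet)
Bit 5: prefix='010' -> emit 'l', reset
Bit 6: prefix='0' (no match yet)
Bit 7: prefix='01' (no match yet)
Bit 8: prefix='010' -> emit 'l', reset
Bit 9: prefix='0' (no match yet)
Bit 10: prefix='00' -> emit 'k', reset
Bit 11: prefix='1' (no match yet)
Bit 12: prefix='11' -> emit 'm', reset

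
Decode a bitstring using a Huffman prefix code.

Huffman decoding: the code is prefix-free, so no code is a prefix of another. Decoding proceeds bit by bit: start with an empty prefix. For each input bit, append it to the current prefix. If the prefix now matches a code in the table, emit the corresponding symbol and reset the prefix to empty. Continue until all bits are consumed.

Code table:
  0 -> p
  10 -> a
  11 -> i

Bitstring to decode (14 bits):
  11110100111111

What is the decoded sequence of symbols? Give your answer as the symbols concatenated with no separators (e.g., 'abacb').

Bit 0: prefix='1' (no match yet)
Bit 1: prefix='11' -> emit 'i', reset
Bit 2: prefix='1' (no match yet)
Bit 3: prefix='11' -> emit 'i', reset
Bit 4: prefix='0' -> emit 'p', reset
Bit 5: prefix='1' (no match yet)
Bit 6: prefix='10' -> emit 'a', reset
Bit 7: prefix='0' -> emit 'p', reset
Bit 8: prefix='1' (no match yet)
Bit 9: prefix='11' -> emit 'i', reset
Bit 10: prefix='1' (no match yet)
Bit 11: prefix='11' -> emit 'i', reset
Bit 12: prefix='1' (no match yet)
Bit 13: prefix='11' -> emit 'i', reset

Answer: iipapiii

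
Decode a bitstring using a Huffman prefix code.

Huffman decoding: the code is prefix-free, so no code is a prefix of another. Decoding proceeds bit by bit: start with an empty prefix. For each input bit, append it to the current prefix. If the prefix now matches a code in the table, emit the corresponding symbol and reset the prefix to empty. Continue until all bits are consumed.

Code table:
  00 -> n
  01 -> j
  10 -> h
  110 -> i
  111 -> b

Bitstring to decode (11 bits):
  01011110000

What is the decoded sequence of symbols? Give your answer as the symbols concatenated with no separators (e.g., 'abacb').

Bit 0: prefix='0' (no match yet)
Bit 1: prefix='01' -> emit 'j', reset
Bit 2: prefix='0' (no match yet)
Bit 3: prefix='01' -> emit 'j', reset
Bit 4: prefix='1' (no match yet)
Bit 5: prefix='11' (no match yet)
Bit 6: prefix='111' -> emit 'b', reset
Bit 7: prefix='0' (no match yet)
Bit 8: prefix='00' -> emit 'n', reset
Bit 9: prefix='0' (no match yet)
Bit 10: prefix='00' -> emit 'n', reset

Answer: jjbnn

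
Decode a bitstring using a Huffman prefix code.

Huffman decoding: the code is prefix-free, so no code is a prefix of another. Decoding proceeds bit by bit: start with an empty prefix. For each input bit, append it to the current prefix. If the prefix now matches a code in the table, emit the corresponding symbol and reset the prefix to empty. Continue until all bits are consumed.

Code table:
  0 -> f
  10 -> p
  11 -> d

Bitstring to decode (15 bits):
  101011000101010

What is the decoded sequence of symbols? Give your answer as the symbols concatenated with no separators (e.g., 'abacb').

Bit 0: prefix='1' (no match yet)
Bit 1: prefix='10' -> emit 'p', reset
Bit 2: prefix='1' (no match yet)
Bit 3: prefix='10' -> emit 'p', reset
Bit 4: prefix='1' (no match yet)
Bit 5: prefix='11' -> emit 'd', reset
Bit 6: prefix='0' -> emit 'f', reset
Bit 7: prefix='0' -> emit 'f', reset
Bit 8: prefix='0' -> emit 'f', reset
Bit 9: prefix='1' (no match yet)
Bit 10: prefix='10' -> emit 'p', reset
Bit 11: prefix='1' (no match yet)
Bit 12: prefix='10' -> emit 'p', reset
Bit 13: prefix='1' (no match yet)
Bit 14: prefix='10' -> emit 'p', reset

Answer: ppdfffppp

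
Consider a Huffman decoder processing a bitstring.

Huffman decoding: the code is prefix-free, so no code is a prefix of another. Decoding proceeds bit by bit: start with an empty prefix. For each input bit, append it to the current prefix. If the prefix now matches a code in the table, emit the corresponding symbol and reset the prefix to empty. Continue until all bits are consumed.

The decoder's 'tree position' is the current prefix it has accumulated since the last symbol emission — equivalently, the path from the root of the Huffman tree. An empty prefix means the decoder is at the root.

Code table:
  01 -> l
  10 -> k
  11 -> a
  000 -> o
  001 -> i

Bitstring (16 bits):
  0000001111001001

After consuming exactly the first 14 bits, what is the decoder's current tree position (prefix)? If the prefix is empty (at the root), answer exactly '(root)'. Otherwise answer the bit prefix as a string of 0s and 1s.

Answer: 0

Derivation:
Bit 0: prefix='0' (no match yet)
Bit 1: prefix='00' (no match yet)
Bit 2: prefix='000' -> emit 'o', reset
Bit 3: prefix='0' (no match yet)
Bit 4: prefix='00' (no match yet)
Bit 5: prefix='000' -> emit 'o', reset
Bit 6: prefix='1' (no match yet)
Bit 7: prefix='11' -> emit 'a', reset
Bit 8: prefix='1' (no match yet)
Bit 9: prefix='11' -> emit 'a', reset
Bit 10: prefix='0' (no match yet)
Bit 11: prefix='00' (no match yet)
Bit 12: prefix='001' -> emit 'i', reset
Bit 13: prefix='0' (no match yet)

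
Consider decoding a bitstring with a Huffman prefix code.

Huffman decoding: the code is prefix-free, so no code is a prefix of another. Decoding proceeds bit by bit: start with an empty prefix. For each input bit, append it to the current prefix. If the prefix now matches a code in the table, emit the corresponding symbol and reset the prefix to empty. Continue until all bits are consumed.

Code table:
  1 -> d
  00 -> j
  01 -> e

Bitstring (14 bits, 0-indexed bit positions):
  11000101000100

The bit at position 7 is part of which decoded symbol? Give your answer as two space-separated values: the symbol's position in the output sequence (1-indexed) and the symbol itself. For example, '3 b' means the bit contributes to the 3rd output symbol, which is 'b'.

Bit 0: prefix='1' -> emit 'd', reset
Bit 1: prefix='1' -> emit 'd', reset
Bit 2: prefix='0' (no match yet)
Bit 3: prefix='00' -> emit 'j', reset
Bit 4: prefix='0' (no match yet)
Bit 5: prefix='01' -> emit 'e', reset
Bit 6: prefix='0' (no match yet)
Bit 7: prefix='01' -> emit 'e', reset
Bit 8: prefix='0' (no match yet)
Bit 9: prefix='00' -> emit 'j', reset
Bit 10: prefix='0' (no match yet)
Bit 11: prefix='01' -> emit 'e', reset

Answer: 5 e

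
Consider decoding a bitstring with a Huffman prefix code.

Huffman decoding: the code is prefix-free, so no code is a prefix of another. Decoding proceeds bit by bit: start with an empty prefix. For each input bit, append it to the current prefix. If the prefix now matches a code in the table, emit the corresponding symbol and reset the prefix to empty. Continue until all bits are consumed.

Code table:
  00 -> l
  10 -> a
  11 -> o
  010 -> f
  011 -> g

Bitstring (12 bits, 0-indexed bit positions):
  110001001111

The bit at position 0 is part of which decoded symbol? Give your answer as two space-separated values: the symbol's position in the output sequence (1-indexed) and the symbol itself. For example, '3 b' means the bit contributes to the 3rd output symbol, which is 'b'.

Answer: 1 o

Derivation:
Bit 0: prefix='1' (no match yet)
Bit 1: prefix='11' -> emit 'o', reset
Bit 2: prefix='0' (no match yet)
Bit 3: prefix='00' -> emit 'l', reset
Bit 4: prefix='0' (no match yet)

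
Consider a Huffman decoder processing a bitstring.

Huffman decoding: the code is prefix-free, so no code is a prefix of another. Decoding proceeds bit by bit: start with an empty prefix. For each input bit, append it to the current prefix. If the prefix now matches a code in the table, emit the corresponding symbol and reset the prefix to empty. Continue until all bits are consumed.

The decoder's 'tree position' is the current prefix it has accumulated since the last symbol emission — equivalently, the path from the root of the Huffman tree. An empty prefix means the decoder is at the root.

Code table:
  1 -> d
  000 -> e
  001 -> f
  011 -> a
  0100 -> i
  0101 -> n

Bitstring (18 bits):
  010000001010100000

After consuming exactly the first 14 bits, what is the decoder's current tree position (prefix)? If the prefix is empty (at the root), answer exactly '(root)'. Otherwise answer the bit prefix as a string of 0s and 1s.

Bit 0: prefix='0' (no match yet)
Bit 1: prefix='01' (no match yet)
Bit 2: prefix='010' (no match yet)
Bit 3: prefix='0100' -> emit 'i', reset
Bit 4: prefix='0' (no match yet)
Bit 5: prefix='00' (no match yet)
Bit 6: prefix='000' -> emit 'e', reset
Bit 7: prefix='0' (no match yet)
Bit 8: prefix='01' (no match yet)
Bit 9: prefix='010' (no match yet)
Bit 10: prefix='0101' -> emit 'n', reset
Bit 11: prefix='0' (no match yet)
Bit 12: prefix='01' (no match yet)
Bit 13: prefix='010' (no match yet)

Answer: 010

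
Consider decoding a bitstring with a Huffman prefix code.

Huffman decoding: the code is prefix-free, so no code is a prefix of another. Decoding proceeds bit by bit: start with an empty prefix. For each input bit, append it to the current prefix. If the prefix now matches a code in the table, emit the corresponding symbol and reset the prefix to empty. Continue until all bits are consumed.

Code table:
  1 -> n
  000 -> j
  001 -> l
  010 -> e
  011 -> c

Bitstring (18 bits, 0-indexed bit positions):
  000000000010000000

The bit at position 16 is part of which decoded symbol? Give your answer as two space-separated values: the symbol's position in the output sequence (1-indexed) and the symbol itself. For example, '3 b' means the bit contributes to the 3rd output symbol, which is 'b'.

Answer: 6 j

Derivation:
Bit 0: prefix='0' (no match yet)
Bit 1: prefix='00' (no match yet)
Bit 2: prefix='000' -> emit 'j', reset
Bit 3: prefix='0' (no match yet)
Bit 4: prefix='00' (no match yet)
Bit 5: prefix='000' -> emit 'j', reset
Bit 6: prefix='0' (no match yet)
Bit 7: prefix='00' (no match yet)
Bit 8: prefix='000' -> emit 'j', reset
Bit 9: prefix='0' (no match yet)
Bit 10: prefix='01' (no match yet)
Bit 11: prefix='010' -> emit 'e', reset
Bit 12: prefix='0' (no match yet)
Bit 13: prefix='00' (no match yet)
Bit 14: prefix='000' -> emit 'j', reset
Bit 15: prefix='0' (no match yet)
Bit 16: prefix='00' (no match yet)
Bit 17: prefix='000' -> emit 'j', reset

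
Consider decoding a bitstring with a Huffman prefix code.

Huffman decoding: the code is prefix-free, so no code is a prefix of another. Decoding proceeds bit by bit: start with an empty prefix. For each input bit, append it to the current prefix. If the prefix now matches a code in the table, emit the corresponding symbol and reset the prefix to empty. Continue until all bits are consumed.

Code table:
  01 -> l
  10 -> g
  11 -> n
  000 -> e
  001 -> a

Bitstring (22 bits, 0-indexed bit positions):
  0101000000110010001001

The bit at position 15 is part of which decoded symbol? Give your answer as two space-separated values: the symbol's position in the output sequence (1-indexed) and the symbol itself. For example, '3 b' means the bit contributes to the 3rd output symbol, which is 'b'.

Answer: 7 e

Derivation:
Bit 0: prefix='0' (no match yet)
Bit 1: prefix='01' -> emit 'l', reset
Bit 2: prefix='0' (no match yet)
Bit 3: prefix='01' -> emit 'l', reset
Bit 4: prefix='0' (no match yet)
Bit 5: prefix='00' (no match yet)
Bit 6: prefix='000' -> emit 'e', reset
Bit 7: prefix='0' (no match yet)
Bit 8: prefix='00' (no match yet)
Bit 9: prefix='000' -> emit 'e', reset
Bit 10: prefix='1' (no match yet)
Bit 11: prefix='11' -> emit 'n', reset
Bit 12: prefix='0' (no match yet)
Bit 13: prefix='00' (no match yet)
Bit 14: prefix='001' -> emit 'a', reset
Bit 15: prefix='0' (no match yet)
Bit 16: prefix='00' (no match yet)
Bit 17: prefix='000' -> emit 'e', reset
Bit 18: prefix='1' (no match yet)
Bit 19: prefix='10' -> emit 'g', reset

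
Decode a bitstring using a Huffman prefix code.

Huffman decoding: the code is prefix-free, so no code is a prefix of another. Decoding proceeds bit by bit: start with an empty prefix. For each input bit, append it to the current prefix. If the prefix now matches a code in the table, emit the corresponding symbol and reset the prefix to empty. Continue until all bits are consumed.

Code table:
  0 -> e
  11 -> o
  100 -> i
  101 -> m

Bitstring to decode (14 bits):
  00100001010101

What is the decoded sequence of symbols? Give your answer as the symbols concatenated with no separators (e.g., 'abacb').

Bit 0: prefix='0' -> emit 'e', reset
Bit 1: prefix='0' -> emit 'e', reset
Bit 2: prefix='1' (no match yet)
Bit 3: prefix='10' (no match yet)
Bit 4: prefix='100' -> emit 'i', reset
Bit 5: prefix='0' -> emit 'e', reset
Bit 6: prefix='0' -> emit 'e', reset
Bit 7: prefix='1' (no match yet)
Bit 8: prefix='10' (no match yet)
Bit 9: prefix='101' -> emit 'm', reset
Bit 10: prefix='0' -> emit 'e', reset
Bit 11: prefix='1' (no match yet)
Bit 12: prefix='10' (no match yet)
Bit 13: prefix='101' -> emit 'm', reset

Answer: eeieemem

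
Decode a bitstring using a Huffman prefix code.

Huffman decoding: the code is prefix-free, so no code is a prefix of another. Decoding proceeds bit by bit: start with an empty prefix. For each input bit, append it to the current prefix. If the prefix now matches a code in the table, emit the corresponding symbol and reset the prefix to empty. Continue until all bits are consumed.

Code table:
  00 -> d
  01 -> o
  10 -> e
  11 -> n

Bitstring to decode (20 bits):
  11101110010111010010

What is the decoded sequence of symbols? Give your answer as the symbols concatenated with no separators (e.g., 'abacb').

Bit 0: prefix='1' (no match yet)
Bit 1: prefix='11' -> emit 'n', reset
Bit 2: prefix='1' (no match yet)
Bit 3: prefix='10' -> emit 'e', reset
Bit 4: prefix='1' (no match yet)
Bit 5: prefix='11' -> emit 'n', reset
Bit 6: prefix='1' (no match yet)
Bit 7: prefix='10' -> emit 'e', reset
Bit 8: prefix='0' (no match yet)
Bit 9: prefix='01' -> emit 'o', reset
Bit 10: prefix='0' (no match yet)
Bit 11: prefix='01' -> emit 'o', reset
Bit 12: prefix='1' (no match yet)
Bit 13: prefix='11' -> emit 'n', reset
Bit 14: prefix='0' (no match yet)
Bit 15: prefix='01' -> emit 'o', reset
Bit 16: prefix='0' (no match yet)
Bit 17: prefix='00' -> emit 'd', reset
Bit 18: prefix='1' (no match yet)
Bit 19: prefix='10' -> emit 'e', reset

Answer: neneoonode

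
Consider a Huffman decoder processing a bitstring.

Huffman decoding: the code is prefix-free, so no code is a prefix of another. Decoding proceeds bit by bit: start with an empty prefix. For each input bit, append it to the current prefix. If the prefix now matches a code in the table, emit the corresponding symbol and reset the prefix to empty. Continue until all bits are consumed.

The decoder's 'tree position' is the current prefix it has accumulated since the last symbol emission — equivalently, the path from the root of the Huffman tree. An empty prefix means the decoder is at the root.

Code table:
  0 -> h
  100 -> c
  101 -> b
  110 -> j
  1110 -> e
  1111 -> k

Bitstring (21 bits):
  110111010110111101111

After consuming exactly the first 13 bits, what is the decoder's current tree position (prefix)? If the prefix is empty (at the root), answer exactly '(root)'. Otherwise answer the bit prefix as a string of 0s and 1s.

Bit 0: prefix='1' (no match yet)
Bit 1: prefix='11' (no match yet)
Bit 2: prefix='110' -> emit 'j', reset
Bit 3: prefix='1' (no match yet)
Bit 4: prefix='11' (no match yet)
Bit 5: prefix='111' (no match yet)
Bit 6: prefix='1110' -> emit 'e', reset
Bit 7: prefix='1' (no match yet)
Bit 8: prefix='10' (no match yet)
Bit 9: prefix='101' -> emit 'b', reset
Bit 10: prefix='1' (no match yet)
Bit 11: prefix='10' (no match yet)
Bit 12: prefix='101' -> emit 'b', reset

Answer: (root)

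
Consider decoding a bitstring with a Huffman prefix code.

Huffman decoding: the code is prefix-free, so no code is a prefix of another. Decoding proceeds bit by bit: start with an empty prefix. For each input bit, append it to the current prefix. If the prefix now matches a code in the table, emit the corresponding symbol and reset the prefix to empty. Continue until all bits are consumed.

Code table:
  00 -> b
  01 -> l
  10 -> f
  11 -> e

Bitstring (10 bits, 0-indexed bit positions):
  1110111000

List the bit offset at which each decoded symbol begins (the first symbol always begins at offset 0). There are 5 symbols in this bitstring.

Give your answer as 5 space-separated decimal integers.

Answer: 0 2 4 6 8

Derivation:
Bit 0: prefix='1' (no match yet)
Bit 1: prefix='11' -> emit 'e', reset
Bit 2: prefix='1' (no match yet)
Bit 3: prefix='10' -> emit 'f', reset
Bit 4: prefix='1' (no match yet)
Bit 5: prefix='11' -> emit 'e', reset
Bit 6: prefix='1' (no match yet)
Bit 7: prefix='10' -> emit 'f', reset
Bit 8: prefix='0' (no match yet)
Bit 9: prefix='00' -> emit 'b', reset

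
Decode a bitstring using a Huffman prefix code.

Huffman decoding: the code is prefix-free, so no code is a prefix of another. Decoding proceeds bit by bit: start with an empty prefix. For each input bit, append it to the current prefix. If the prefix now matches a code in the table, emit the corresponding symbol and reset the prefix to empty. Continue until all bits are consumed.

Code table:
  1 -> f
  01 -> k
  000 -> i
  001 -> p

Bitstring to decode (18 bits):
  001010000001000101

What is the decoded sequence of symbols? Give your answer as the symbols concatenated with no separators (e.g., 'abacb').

Bit 0: prefix='0' (no match yet)
Bit 1: prefix='00' (no match yet)
Bit 2: prefix='001' -> emit 'p', reset
Bit 3: prefix='0' (no match yet)
Bit 4: prefix='01' -> emit 'k', reset
Bit 5: prefix='0' (no match yet)
Bit 6: prefix='00' (no match yet)
Bit 7: prefix='000' -> emit 'i', reset
Bit 8: prefix='0' (no match yet)
Bit 9: prefix='00' (no match yet)
Bit 10: prefix='000' -> emit 'i', reset
Bit 11: prefix='1' -> emit 'f', reset
Bit 12: prefix='0' (no match yet)
Bit 13: prefix='00' (no match yet)
Bit 14: prefix='000' -> emit 'i', reset
Bit 15: prefix='1' -> emit 'f', reset
Bit 16: prefix='0' (no match yet)
Bit 17: prefix='01' -> emit 'k', reset

Answer: pkiififk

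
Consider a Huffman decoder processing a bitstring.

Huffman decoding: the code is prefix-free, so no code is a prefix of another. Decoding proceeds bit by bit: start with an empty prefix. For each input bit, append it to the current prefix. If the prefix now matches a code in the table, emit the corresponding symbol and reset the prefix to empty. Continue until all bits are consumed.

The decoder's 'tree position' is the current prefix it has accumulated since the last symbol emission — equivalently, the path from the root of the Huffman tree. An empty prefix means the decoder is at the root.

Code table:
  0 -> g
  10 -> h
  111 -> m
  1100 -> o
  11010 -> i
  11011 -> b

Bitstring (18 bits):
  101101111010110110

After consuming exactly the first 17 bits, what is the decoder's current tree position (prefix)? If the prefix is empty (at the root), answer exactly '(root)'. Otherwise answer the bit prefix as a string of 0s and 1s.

Answer: (root)

Derivation:
Bit 0: prefix='1' (no match yet)
Bit 1: prefix='10' -> emit 'h', reset
Bit 2: prefix='1' (no match yet)
Bit 3: prefix='11' (no match yet)
Bit 4: prefix='110' (no match yet)
Bit 5: prefix='1101' (no match yet)
Bit 6: prefix='11011' -> emit 'b', reset
Bit 7: prefix='1' (no match yet)
Bit 8: prefix='11' (no match yet)
Bit 9: prefix='110' (no match yet)
Bit 10: prefix='1101' (no match yet)
Bit 11: prefix='11010' -> emit 'i', reset
Bit 12: prefix='1' (no match yet)
Bit 13: prefix='11' (no match yet)
Bit 14: prefix='110' (no match yet)
Bit 15: prefix='1101' (no match yet)
Bit 16: prefix='11011' -> emit 'b', reset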